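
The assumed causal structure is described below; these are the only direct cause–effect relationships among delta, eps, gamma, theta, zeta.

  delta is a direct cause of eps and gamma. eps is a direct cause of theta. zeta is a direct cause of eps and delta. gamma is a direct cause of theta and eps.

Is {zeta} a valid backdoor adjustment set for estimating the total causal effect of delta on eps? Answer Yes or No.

Yes

Backdoor paths from delta to eps (paths whose first edge points into delta):
  P1: delta <- zeta -> eps
Condition 1 (no descendant of delta in the set): holds — descendants of delta are {eps, gamma, theta}; none are in {zeta}.
Condition 2 (every backdoor path blocked by {zeta}):
  P1: blocked at fork node zeta ∈ conditioning set.
{zeta} satisfies the backdoor criterion.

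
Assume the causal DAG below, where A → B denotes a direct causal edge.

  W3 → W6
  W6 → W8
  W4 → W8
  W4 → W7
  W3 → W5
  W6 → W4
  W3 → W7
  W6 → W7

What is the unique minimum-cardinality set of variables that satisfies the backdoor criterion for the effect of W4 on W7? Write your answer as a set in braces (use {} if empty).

{W6}

Variables eligible for adjustment (non-descendants of W4, excluding W4 and W7): {W3, W5, W6}.
Backdoor paths from W4 to W7:
  P1: W4 <- W6 <- W3 -> W7
  P2: W4 <- W6 -> W7
The empty set is not sufficient: P1 (W4 <- W6 <- W3 -> W7) has no collider blocking it and no conditioned non-collider, so it is open.
Try {W6}:
  P1: blocked at chain node W6 ∈ conditioning set.
  P2: blocked at fork node W6 ∈ conditioning set.
{W6} contains no descendant of W4 and blocks every backdoor path.
No other singleton works — e.g. {W3} leaves P2 open — so {W6} is the unique smallest valid adjustment set.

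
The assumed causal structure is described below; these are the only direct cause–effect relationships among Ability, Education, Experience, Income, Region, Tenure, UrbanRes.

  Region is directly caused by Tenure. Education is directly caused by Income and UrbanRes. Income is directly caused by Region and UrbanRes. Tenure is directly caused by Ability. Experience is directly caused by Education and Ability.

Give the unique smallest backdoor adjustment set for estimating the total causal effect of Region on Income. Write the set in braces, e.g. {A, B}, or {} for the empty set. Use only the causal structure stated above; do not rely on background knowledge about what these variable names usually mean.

{}

Variables eligible for adjustment (non-descendants of Region, excluding Region and Income): {Ability, Tenure, UrbanRes}.
Backdoor paths from Region to Income:
  P1: Region <- Tenure <- Ability -> Experience <- Education <- UrbanRes -> Income
  P2: Region <- Tenure <- Ability -> Experience <- Education <- Income
Each backdoor path contains an unconditioned collider, so every path is already blocked with the empty conditioning set:
  P1: blocked at collider Experience (neither it nor any descendant is in the conditioning set).
  P2: blocked at collider Experience (neither it nor any descendant is in the conditioning set).
The empty set is therefore the unique smallest valid set.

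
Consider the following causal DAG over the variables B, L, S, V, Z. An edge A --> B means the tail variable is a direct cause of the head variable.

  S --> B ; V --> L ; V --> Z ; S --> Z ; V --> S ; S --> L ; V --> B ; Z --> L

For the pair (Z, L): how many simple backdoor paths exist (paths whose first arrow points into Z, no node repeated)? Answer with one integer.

6

A backdoor path from Z to L is any simple undirected path whose first edge points into Z (i.e. leaves Z via a parent).
Parents of Z: {S, V}.
Enumerating:
  P1: Z <- V -> S -> L
  P2: Z <- V -> B <- S -> L
  P3: Z <- V -> L
  P4: Z <- S <- V -> L
  P5: Z <- S -> B <- V -> L
  P6: Z <- S -> L
That exhausts the simple backdoor paths. Count: 6.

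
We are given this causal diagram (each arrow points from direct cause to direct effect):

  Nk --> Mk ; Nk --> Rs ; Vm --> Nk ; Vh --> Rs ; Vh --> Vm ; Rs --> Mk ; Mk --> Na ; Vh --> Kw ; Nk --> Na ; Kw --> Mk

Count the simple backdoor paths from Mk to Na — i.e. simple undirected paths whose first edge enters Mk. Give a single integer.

A backdoor path from Mk to Na is any simple undirected path whose first edge points into Mk (i.e. leaves Mk via a parent).
Parents of Mk: {Kw, Nk, Rs}.
Enumerating:
  P1: Mk <- Nk -> Na
  P2: Mk <- Rs <- Vh -> Vm -> Nk -> Na
  P3: Mk <- Rs <- Nk -> Na
  P4: Mk <- Kw <- Vh -> Vm -> Nk -> Na
  P5: Mk <- Kw <- Vh -> Rs <- Nk -> Na
That exhausts the simple backdoor paths. Count: 5.

5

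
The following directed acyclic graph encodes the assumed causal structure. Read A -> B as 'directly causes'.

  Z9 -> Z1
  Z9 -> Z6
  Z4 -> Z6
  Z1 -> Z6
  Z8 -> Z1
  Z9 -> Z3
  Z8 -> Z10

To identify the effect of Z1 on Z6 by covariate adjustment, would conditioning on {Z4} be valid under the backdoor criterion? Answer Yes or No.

No

Backdoor paths from Z1 to Z6 (paths whose first edge points into Z1):
  P1: Z1 <- Z9 -> Z6
Condition 1 (no descendant of Z1 in the set): holds — descendants of Z1 are {Z6}; none are in {Z4}.
Condition 2 (every backdoor path blocked by {Z4}):
  P1: open — no interior node is in the conditioning set.
{Z4} does not satisfy the backdoor criterion.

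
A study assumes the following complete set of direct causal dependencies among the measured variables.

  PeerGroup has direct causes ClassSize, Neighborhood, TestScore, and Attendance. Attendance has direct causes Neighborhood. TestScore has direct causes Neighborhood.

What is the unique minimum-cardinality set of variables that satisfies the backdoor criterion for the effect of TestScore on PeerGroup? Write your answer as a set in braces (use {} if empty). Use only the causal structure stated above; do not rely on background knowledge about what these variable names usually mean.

{Neighborhood}

Variables eligible for adjustment (non-descendants of TestScore, excluding TestScore and PeerGroup): {Attendance, ClassSize, Neighborhood}.
Backdoor paths from TestScore to PeerGroup:
  P1: TestScore <- Neighborhood -> Attendance -> PeerGroup
  P2: TestScore <- Neighborhood -> PeerGroup
The empty set is not sufficient: P1 (TestScore <- Neighborhood -> Attendance -> PeerGroup) has no collider blocking it and no conditioned non-collider, so it is open.
Try {Neighborhood}:
  P1: blocked at fork node Neighborhood ∈ conditioning set.
  P2: blocked at fork node Neighborhood ∈ conditioning set.
{Neighborhood} contains no descendant of TestScore and blocks every backdoor path.
No other singleton works — e.g. {ClassSize} leaves P1 open — so {Neighborhood} is the unique smallest valid adjustment set.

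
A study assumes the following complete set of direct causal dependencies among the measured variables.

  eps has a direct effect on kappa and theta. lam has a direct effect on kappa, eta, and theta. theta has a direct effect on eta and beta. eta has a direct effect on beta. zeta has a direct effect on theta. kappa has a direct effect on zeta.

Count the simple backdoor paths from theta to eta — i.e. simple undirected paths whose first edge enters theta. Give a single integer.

3

A backdoor path from theta to eta is any simple undirected path whose first edge points into theta (i.e. leaves theta via a parent).
Parents of theta: {eps, lam, zeta}.
Enumerating:
  P1: theta <- lam -> eta
  P2: theta <- eps -> kappa <- lam -> eta
  P3: theta <- zeta <- kappa <- lam -> eta
That exhausts the simple backdoor paths. Count: 3.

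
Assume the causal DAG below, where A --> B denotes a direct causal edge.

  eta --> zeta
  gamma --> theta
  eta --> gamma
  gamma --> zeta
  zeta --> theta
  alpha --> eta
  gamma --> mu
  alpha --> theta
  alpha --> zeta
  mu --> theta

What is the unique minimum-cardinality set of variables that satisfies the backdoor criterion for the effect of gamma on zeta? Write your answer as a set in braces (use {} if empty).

{eta}

Variables eligible for adjustment (non-descendants of gamma, excluding gamma and zeta): {alpha, eta}.
Backdoor paths from gamma to zeta:
  P1: gamma <- eta <- alpha -> zeta
  P2: gamma <- eta <- alpha -> theta <- zeta
  P3: gamma <- eta -> zeta
The empty set is not sufficient: P1 (gamma <- eta <- alpha -> zeta) has no collider blocking it and no conditioned non-collider, so it is open.
Try {eta}:
  P1: blocked at chain node eta ∈ conditioning set.
  P2: blocked at chain node eta ∈ conditioning set.
  P3: blocked at fork node eta ∈ conditioning set.
{eta} contains no descendant of gamma and blocks every backdoor path.
No other singleton works — e.g. {alpha} leaves P3 open — so {eta} is the unique smallest valid adjustment set.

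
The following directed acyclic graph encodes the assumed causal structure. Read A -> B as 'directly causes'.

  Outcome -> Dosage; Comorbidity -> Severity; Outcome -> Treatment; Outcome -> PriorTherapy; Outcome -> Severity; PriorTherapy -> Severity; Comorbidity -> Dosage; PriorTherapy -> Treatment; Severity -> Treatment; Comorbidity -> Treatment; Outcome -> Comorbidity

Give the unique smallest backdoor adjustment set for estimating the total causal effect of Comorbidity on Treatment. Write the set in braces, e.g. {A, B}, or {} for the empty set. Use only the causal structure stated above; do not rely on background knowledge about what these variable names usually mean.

{Outcome}

Variables eligible for adjustment (non-descendants of Comorbidity, excluding Comorbidity and Treatment): {Outcome, PriorTherapy}.
Backdoor paths from Comorbidity to Treatment:
  P1: Comorbidity <- Outcome -> PriorTherapy -> Severity -> Treatment
  P2: Comorbidity <- Outcome -> PriorTherapy -> Treatment
  P3: Comorbidity <- Outcome -> Severity <- PriorTherapy -> Treatment
  P4: Comorbidity <- Outcome -> Severity -> Treatment
  P5: Comorbidity <- Outcome -> Treatment
The empty set is not sufficient: P1 (Comorbidity <- Outcome -> PriorTherapy -> Severity -> Treatment) has no collider blocking it and no conditioned non-collider, so it is open.
Try {Outcome}:
  P1: blocked at fork node Outcome ∈ conditioning set.
  P2: blocked at fork node Outcome ∈ conditioning set.
  P3: blocked at fork node Outcome ∈ conditioning set.
  P4: blocked at fork node Outcome ∈ conditioning set.
  P5: blocked at fork node Outcome ∈ conditioning set.
{Outcome} contains no descendant of Comorbidity and blocks every backdoor path.
No other singleton works — e.g. {PriorTherapy} leaves P4 open — so {Outcome} is the unique smallest valid adjustment set.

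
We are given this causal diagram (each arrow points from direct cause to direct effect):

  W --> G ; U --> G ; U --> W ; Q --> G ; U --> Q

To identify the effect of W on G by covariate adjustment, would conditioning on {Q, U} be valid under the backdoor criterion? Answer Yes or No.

Yes

Backdoor paths from W to G (paths whose first edge points into W):
  P1: W <- U -> Q -> G
  P2: W <- U -> G
Condition 1 (no descendant of W in the set): holds — descendants of W are {G}; none are in {Q, U}.
Condition 2 (every backdoor path blocked by {Q, U}):
  P1: blocked at fork node U ∈ conditioning set.
  P2: blocked at fork node U ∈ conditioning set.
{Q, U} satisfies the backdoor criterion.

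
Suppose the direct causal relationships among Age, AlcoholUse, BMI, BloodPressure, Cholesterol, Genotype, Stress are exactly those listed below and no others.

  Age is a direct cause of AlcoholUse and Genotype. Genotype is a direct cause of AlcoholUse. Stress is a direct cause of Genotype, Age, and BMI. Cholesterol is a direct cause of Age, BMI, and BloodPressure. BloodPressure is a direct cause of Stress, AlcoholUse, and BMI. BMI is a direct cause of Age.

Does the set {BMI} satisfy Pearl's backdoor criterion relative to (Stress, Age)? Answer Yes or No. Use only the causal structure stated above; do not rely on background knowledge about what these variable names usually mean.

Backdoor paths from Stress to Age (paths whose first edge points into Stress):
  P1: Stress <- BloodPressure <- Cholesterol -> BMI -> Age
  P2: Stress <- BloodPressure <- Cholesterol -> Age
  P3: Stress <- BloodPressure -> BMI <- Cholesterol -> Age
  P4: Stress <- BloodPressure -> BMI -> Age
  P5: Stress <- BloodPressure -> AlcoholUse <- Age
  P6: Stress <- BloodPressure -> AlcoholUse <- Genotype <- Age
Condition 1 (no descendant of Stress in the set): FAILS — BMI is a descendant of Stress.
Condition 2 (every backdoor path blocked by {BMI}):
  P1: blocked at chain node BMI ∈ conditioning set.
  P2: open — no interior node is in the conditioning set.
  P3: open — collider(s) BMI are conditioned on (or have a conditioned descendant) and no non-collider on the path is in the set.
  P4: blocked at chain node BMI ∈ conditioning set.
  P5: blocked at collider AlcoholUse (neither it nor any descendant is in the conditioning set).
  P6: blocked at collider AlcoholUse (neither it nor any descendant is in the conditioning set).
{BMI} does not satisfy the backdoor criterion.

No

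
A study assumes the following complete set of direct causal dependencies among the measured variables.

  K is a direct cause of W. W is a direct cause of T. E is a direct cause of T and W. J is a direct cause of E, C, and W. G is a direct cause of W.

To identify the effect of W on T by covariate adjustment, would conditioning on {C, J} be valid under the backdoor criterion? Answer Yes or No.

Backdoor paths from W to T (paths whose first edge points into W):
  P1: W <- J -> E -> T
  P2: W <- E -> T
Condition 1 (no descendant of W in the set): holds — descendants of W are {T}; none are in {C, J}.
Condition 2 (every backdoor path blocked by {C, J}):
  P1: blocked at fork node J ∈ conditioning set.
  P2: open — no interior node is in the conditioning set.
{C, J} does not satisfy the backdoor criterion.

No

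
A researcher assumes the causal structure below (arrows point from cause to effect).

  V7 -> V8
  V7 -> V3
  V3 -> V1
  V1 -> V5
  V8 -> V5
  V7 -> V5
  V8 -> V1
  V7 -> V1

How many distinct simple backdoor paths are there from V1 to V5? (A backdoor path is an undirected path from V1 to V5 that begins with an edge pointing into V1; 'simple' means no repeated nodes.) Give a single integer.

A backdoor path from V1 to V5 is any simple undirected path whose first edge points into V1 (i.e. leaves V1 via a parent).
Parents of V1: {V3, V7, V8}.
Enumerating:
  P1: V1 <- V7 -> V8 -> V5
  P2: V1 <- V7 -> V5
  P3: V1 <- V8 <- V7 -> V5
  P4: V1 <- V8 -> V5
  P5: V1 <- V3 <- V7 -> V8 -> V5
  P6: V1 <- V3 <- V7 -> V5
That exhausts the simple backdoor paths. Count: 6.

6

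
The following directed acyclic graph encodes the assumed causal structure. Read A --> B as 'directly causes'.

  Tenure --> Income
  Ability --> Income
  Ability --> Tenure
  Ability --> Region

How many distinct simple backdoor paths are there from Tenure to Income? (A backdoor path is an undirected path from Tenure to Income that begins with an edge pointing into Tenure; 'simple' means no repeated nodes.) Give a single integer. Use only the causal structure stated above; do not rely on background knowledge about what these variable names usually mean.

A backdoor path from Tenure to Income is any simple undirected path whose first edge points into Tenure (i.e. leaves Tenure via a parent).
Parents of Tenure: {Ability}.
Enumerating:
  P1: Tenure <- Ability -> Income
That exhausts the simple backdoor paths. Count: 1.

1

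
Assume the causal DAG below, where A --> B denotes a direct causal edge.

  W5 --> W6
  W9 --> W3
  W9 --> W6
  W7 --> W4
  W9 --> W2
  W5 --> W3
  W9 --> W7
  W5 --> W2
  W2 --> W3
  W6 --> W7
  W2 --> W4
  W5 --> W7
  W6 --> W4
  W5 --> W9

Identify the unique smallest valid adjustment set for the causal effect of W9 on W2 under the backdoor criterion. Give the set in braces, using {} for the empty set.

Variables eligible for adjustment (non-descendants of W9, excluding W9 and W2): {W5}.
Backdoor paths from W9 to W2:
  P1: W9 <- W5 -> W6 -> W7 -> W4 <- W2
  P2: W9 <- W5 -> W6 -> W4 <- W2
  P3: W9 <- W5 -> W2
  P4: W9 <- W5 -> W7 <- W6 -> W4 <- W2
  P5: W9 <- W5 -> W7 -> W4 <- W2
  P6: W9 <- W5 -> W3 <- W2
The empty set is not sufficient: P3 (W9 <- W5 -> W2) has no collider blocking it and no conditioned non-collider, so it is open.
Try {W5}:
  P1: blocked at fork node W5 ∈ conditioning set.
  P2: blocked at fork node W5 ∈ conditioning set.
  P3: blocked at fork node W5 ∈ conditioning set.
  P4: blocked at fork node W5 ∈ conditioning set.
  P5: blocked at fork node W5 ∈ conditioning set.
  P6: blocked at fork node W5 ∈ conditioning set.
{W5} contains no descendant of W9 and blocks every backdoor path.
{W5} is the unique smallest valid adjustment set.

{W5}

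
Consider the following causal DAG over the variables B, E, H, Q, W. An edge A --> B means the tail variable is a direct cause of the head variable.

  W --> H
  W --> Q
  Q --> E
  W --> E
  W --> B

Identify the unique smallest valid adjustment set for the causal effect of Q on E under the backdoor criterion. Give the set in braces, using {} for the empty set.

{W}

Variables eligible for adjustment (non-descendants of Q, excluding Q and E): {B, H, W}.
Backdoor paths from Q to E:
  P1: Q <- W -> E
The empty set is not sufficient: P1 (Q <- W -> E) has no collider blocking it and no conditioned non-collider, so it is open.
Try {W}:
  P1: blocked at fork node W ∈ conditioning set.
{W} contains no descendant of Q and blocks every backdoor path.
No other singleton works — e.g. {H} leaves P1 open — so {W} is the unique smallest valid adjustment set.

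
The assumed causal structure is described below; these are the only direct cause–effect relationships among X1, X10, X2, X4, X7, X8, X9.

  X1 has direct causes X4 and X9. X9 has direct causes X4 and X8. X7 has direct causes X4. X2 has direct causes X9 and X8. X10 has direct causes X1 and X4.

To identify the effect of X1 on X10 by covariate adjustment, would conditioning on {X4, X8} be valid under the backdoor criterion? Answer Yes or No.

Backdoor paths from X1 to X10 (paths whose first edge points into X1):
  P1: X1 <- X4 -> X10
  P2: X1 <- X9 <- X4 -> X10
Condition 1 (no descendant of X1 in the set): holds — descendants of X1 are {X10}; none are in {X4, X8}.
Condition 2 (every backdoor path blocked by {X4, X8}):
  P1: blocked at fork node X4 ∈ conditioning set.
  P2: blocked at fork node X4 ∈ conditioning set.
{X4, X8} satisfies the backdoor criterion.

Yes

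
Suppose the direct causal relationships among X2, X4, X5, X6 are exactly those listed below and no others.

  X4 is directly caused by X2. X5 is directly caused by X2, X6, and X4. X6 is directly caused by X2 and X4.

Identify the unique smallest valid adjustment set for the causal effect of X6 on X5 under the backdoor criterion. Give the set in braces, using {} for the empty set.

Variables eligible for adjustment (non-descendants of X6, excluding X6 and X5): {X2, X4}.
Backdoor paths from X6 to X5:
  P1: X6 <- X2 -> X4 -> X5
  P2: X6 <- X2 -> X5
  P3: X6 <- X4 <- X2 -> X5
  P4: X6 <- X4 -> X5
The empty set is not sufficient: P1 (X6 <- X2 -> X4 -> X5) has no collider blocking it and no conditioned non-collider, so it is open.
Try {X2, X4}:
  P1: blocked at fork node X2 ∈ conditioning set.
  P2: blocked at fork node X2 ∈ conditioning set.
  P3: blocked at chain node X4 ∈ conditioning set.
  P4: blocked at fork node X4 ∈ conditioning set.
{X2, X4} contains no descendant of X6 and blocks every backdoor path.
Every element of {X2, X4} is needed (dropping X2 leaves P2 open; dropping X4 leaves P4 open), so no proper subset is valid.
Among all size-2 subsets of the eligible variables, only {X2, X4} blocks every backdoor path, so it is the unique smallest valid adjustment set.

{X2, X4}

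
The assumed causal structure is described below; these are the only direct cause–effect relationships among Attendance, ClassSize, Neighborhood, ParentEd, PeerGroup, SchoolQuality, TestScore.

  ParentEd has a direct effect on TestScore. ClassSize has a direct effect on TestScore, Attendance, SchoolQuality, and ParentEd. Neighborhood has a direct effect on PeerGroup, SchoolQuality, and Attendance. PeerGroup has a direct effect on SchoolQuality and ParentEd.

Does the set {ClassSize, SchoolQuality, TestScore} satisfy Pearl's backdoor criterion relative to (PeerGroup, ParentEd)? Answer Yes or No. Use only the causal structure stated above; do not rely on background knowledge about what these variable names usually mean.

Backdoor paths from PeerGroup to ParentEd (paths whose first edge points into PeerGroup):
  P1: PeerGroup <- Neighborhood -> Attendance <- ClassSize -> ParentEd
  P2: PeerGroup <- Neighborhood -> Attendance <- ClassSize -> TestScore <- ParentEd
  P3: PeerGroup <- Neighborhood -> SchoolQuality <- ClassSize -> ParentEd
  P4: PeerGroup <- Neighborhood -> SchoolQuality <- ClassSize -> TestScore <- ParentEd
Condition 1 (no descendant of PeerGroup in the set): FAILS — SchoolQuality and TestScore are descendants of PeerGroup.
Condition 2 (every backdoor path blocked by {ClassSize, SchoolQuality, TestScore}):
  P1: blocked at collider Attendance (neither it nor any descendant is in the conditioning set).
  P2: blocked at collider Attendance (neither it nor any descendant is in the conditioning set).
  P3: blocked at fork node ClassSize ∈ conditioning set.
  P4: blocked at fork node ClassSize ∈ conditioning set.
{ClassSize, SchoolQuality, TestScore} does not satisfy the backdoor criterion.

No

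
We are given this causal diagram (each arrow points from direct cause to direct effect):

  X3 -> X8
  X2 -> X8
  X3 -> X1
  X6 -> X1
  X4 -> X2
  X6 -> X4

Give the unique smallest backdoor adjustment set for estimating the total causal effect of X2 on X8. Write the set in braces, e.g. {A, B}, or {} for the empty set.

Variables eligible for adjustment (non-descendants of X2, excluding X2 and X8): {X1, X3, X4, X6}.
Backdoor paths from X2 to X8:
  P1: X2 <- X4 <- X6 -> X1 <- X3 -> X8
Each backdoor path contains an unconditioned collider, so every path is already blocked with the empty conditioning set:
  P1: blocked at collider X1 (neither it nor any descendant is in the conditioning set).
The empty set is therefore the unique smallest valid set.

{}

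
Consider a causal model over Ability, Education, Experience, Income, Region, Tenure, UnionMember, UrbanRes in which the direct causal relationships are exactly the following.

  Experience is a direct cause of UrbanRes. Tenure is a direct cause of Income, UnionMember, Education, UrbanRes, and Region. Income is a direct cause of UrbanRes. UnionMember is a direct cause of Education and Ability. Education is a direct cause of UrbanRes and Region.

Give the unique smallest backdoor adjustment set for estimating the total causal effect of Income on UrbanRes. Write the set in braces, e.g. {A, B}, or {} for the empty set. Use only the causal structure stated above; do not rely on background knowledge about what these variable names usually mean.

{Tenure}

Variables eligible for adjustment (non-descendants of Income, excluding Income and UrbanRes): {Ability, Education, Experience, Region, Tenure, UnionMember}.
Backdoor paths from Income to UrbanRes:
  P1: Income <- Tenure -> UnionMember -> Education -> UrbanRes
  P2: Income <- Tenure -> Education -> UrbanRes
  P3: Income <- Tenure -> Region <- Education -> UrbanRes
  P4: Income <- Tenure -> UrbanRes
The empty set is not sufficient: P1 (Income <- Tenure -> UnionMember -> Education -> UrbanRes) has no collider blocking it and no conditioned non-collider, so it is open.
Try {Tenure}:
  P1: blocked at fork node Tenure ∈ conditioning set.
  P2: blocked at fork node Tenure ∈ conditioning set.
  P3: blocked at fork node Tenure ∈ conditioning set.
  P4: blocked at fork node Tenure ∈ conditioning set.
{Tenure} contains no descendant of Income and blocks every backdoor path.
No other singleton works — e.g. {UnionMember} leaves P2 open — so {Tenure} is the unique smallest valid adjustment set.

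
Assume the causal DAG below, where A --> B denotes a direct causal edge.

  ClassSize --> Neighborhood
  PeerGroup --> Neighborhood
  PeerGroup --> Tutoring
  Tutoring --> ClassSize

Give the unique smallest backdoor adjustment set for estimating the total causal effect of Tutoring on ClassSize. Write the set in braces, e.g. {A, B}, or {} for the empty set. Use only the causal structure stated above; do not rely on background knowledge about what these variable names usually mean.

{}

Variables eligible for adjustment (non-descendants of Tutoring, excluding Tutoring and ClassSize): {PeerGroup}.
Backdoor paths from Tutoring to ClassSize:
  P1: Tutoring <- PeerGroup -> Neighborhood <- ClassSize
Each backdoor path contains an unconditioned collider, so every path is already blocked with the empty conditioning set:
  P1: blocked at collider Neighborhood (neither it nor any descendant is in the conditioning set).
The empty set is therefore the unique smallest valid set.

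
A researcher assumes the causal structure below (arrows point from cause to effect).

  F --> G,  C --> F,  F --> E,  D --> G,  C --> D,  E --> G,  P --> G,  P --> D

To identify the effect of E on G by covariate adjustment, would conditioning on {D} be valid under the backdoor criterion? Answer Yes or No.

Backdoor paths from E to G (paths whose first edge points into E):
  P1: E <- F <- C -> D <- P -> G
  P2: E <- F <- C -> D -> G
  P3: E <- F -> G
Condition 1 (no descendant of E in the set): holds — descendants of E are {G}; none are in {D}.
Condition 2 (every backdoor path blocked by {D}):
  P1: open — collider(s) D are conditioned on (or have a conditioned descendant) and no non-collider on the path is in the set.
  P2: blocked at chain node D ∈ conditioning set.
  P3: open — no interior node is in the conditioning set.
{D} does not satisfy the backdoor criterion.

No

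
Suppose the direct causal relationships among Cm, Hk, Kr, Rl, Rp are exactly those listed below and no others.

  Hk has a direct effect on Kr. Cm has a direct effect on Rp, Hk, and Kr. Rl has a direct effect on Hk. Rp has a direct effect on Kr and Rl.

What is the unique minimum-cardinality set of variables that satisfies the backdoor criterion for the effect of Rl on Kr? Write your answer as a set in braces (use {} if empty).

Variables eligible for adjustment (non-descendants of Rl, excluding Rl and Kr): {Cm, Rp}.
Backdoor paths from Rl to Kr:
  P1: Rl <- Rp <- Cm -> Hk -> Kr
  P2: Rl <- Rp <- Cm -> Kr
  P3: Rl <- Rp -> Kr
The empty set is not sufficient: P1 (Rl <- Rp <- Cm -> Hk -> Kr) has no collider blocking it and no conditioned non-collider, so it is open.
Try {Rp}:
  P1: blocked at chain node Rp ∈ conditioning set.
  P2: blocked at chain node Rp ∈ conditioning set.
  P3: blocked at fork node Rp ∈ conditioning set.
{Rp} contains no descendant of Rl and blocks every backdoor path.
No other singleton works — e.g. {Cm} leaves P3 open — so {Rp} is the unique smallest valid adjustment set.

{Rp}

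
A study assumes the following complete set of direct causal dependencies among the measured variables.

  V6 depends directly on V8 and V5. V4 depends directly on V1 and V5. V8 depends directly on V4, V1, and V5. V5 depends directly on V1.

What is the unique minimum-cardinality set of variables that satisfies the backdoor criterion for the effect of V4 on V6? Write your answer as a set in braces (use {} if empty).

{V1, V5}

Variables eligible for adjustment (non-descendants of V4, excluding V4 and V6): {V1, V5}.
Backdoor paths from V4 to V6:
  P1: V4 <- V1 -> V5 -> V8 -> V6
  P2: V4 <- V1 -> V5 -> V6
  P3: V4 <- V1 -> V8 <- V5 -> V6
  P4: V4 <- V1 -> V8 -> V6
  P5: V4 <- V5 <- V1 -> V8 -> V6
  P6: V4 <- V5 -> V8 -> V6
  P7: V4 <- V5 -> V6
The empty set is not sufficient: P1 (V4 <- V1 -> V5 -> V8 -> V6) has no collider blocking it and no conditioned non-collider, so it is open.
Try {V1, V5}:
  P1: blocked at fork node V1 ∈ conditioning set.
  P2: blocked at fork node V1 ∈ conditioning set.
  P3: blocked at fork node V1 ∈ conditioning set.
  P4: blocked at fork node V1 ∈ conditioning set.
  P5: blocked at chain node V5 ∈ conditioning set.
  P6: blocked at fork node V5 ∈ conditioning set.
  P7: blocked at fork node V5 ∈ conditioning set.
{V1, V5} contains no descendant of V4 and blocks every backdoor path.
Every element of {V1, V5} is needed (dropping V1 leaves P4 open; dropping V5 leaves P6 open), so no proper subset is valid.
Among all size-2 subsets of the eligible variables, only {V1, V5} blocks every backdoor path, so it is the unique smallest valid adjustment set.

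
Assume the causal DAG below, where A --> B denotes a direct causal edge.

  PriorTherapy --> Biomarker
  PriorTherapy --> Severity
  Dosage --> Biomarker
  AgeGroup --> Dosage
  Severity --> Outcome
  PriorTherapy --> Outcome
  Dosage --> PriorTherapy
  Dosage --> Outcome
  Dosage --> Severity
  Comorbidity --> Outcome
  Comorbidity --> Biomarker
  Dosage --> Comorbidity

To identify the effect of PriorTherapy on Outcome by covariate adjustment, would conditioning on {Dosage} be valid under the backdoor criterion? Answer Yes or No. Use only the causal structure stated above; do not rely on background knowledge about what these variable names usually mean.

Backdoor paths from PriorTherapy to Outcome (paths whose first edge points into PriorTherapy):
  P1: PriorTherapy <- Dosage -> Severity -> Outcome
  P2: PriorTherapy <- Dosage -> Comorbidity -> Outcome
  P3: PriorTherapy <- Dosage -> Biomarker <- Comorbidity -> Outcome
  P4: PriorTherapy <- Dosage -> Outcome
Condition 1 (no descendant of PriorTherapy in the set): holds — descendants of PriorTherapy are {Biomarker, Outcome, Severity}; none are in {Dosage}.
Condition 2 (every backdoor path blocked by {Dosage}):
  P1: blocked at fork node Dosage ∈ conditioning set.
  P2: blocked at fork node Dosage ∈ conditioning set.
  P3: blocked at fork node Dosage ∈ conditioning set.
  P4: blocked at fork node Dosage ∈ conditioning set.
{Dosage} satisfies the backdoor criterion.

Yes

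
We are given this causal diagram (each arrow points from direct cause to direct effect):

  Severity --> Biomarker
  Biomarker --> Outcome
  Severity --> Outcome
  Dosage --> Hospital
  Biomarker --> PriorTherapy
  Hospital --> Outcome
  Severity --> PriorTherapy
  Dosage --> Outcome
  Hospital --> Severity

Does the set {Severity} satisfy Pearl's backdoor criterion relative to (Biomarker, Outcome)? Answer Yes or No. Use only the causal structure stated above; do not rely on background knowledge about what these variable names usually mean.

Yes

Backdoor paths from Biomarker to Outcome (paths whose first edge points into Biomarker):
  P1: Biomarker <- Severity <- Hospital <- Dosage -> Outcome
  P2: Biomarker <- Severity <- Hospital -> Outcome
  P3: Biomarker <- Severity -> Outcome
Condition 1 (no descendant of Biomarker in the set): holds — descendants of Biomarker are {Outcome, PriorTherapy}; none are in {Severity}.
Condition 2 (every backdoor path blocked by {Severity}):
  P1: blocked at chain node Severity ∈ conditioning set.
  P2: blocked at chain node Severity ∈ conditioning set.
  P3: blocked at fork node Severity ∈ conditioning set.
{Severity} satisfies the backdoor criterion.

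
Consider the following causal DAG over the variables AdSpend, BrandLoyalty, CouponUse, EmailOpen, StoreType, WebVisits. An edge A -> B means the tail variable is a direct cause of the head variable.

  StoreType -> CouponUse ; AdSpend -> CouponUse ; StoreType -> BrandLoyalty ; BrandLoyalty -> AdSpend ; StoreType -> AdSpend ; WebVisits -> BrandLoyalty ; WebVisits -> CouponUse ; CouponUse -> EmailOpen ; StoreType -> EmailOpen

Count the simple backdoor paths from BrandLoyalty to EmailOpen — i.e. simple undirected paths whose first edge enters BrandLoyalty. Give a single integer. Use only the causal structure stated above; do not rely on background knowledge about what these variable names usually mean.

A backdoor path from BrandLoyalty to EmailOpen is any simple undirected path whose first edge points into BrandLoyalty (i.e. leaves BrandLoyalty via a parent).
Parents of BrandLoyalty: {StoreType, WebVisits}.
Enumerating:
  P1: BrandLoyalty <- StoreType -> AdSpend -> CouponUse -> EmailOpen
  P2: BrandLoyalty <- StoreType -> CouponUse -> EmailOpen
  P3: BrandLoyalty <- StoreType -> EmailOpen
  P4: BrandLoyalty <- WebVisits -> CouponUse <- StoreType -> EmailOpen
  P5: BrandLoyalty <- WebVisits -> CouponUse <- AdSpend <- StoreType -> EmailOpen
  P6: BrandLoyalty <- WebVisits -> CouponUse -> EmailOpen
That exhausts the simple backdoor paths. Count: 6.

6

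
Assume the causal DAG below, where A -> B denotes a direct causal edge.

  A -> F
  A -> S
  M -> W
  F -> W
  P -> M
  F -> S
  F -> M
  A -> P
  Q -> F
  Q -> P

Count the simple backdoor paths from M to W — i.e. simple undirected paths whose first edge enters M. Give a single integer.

4

A backdoor path from M to W is any simple undirected path whose first edge points into M (i.e. leaves M via a parent).
Parents of M: {F, P}.
Enumerating:
  P1: M <- P <- Q -> F -> W
  P2: M <- P <- A -> F -> W
  P3: M <- P <- A -> S <- F -> W
  P4: M <- F -> W
That exhausts the simple backdoor paths. Count: 4.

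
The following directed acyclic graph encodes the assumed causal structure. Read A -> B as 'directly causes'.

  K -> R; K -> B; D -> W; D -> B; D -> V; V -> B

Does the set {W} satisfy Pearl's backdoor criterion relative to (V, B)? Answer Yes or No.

Backdoor paths from V to B (paths whose first edge points into V):
  P1: V <- D -> B
Condition 1 (no descendant of V in the set): holds — descendants of V are {B}; none are in {W}.
Condition 2 (every backdoor path blocked by {W}):
  P1: open — no interior node is in the conditioning set.
{W} does not satisfy the backdoor criterion.

No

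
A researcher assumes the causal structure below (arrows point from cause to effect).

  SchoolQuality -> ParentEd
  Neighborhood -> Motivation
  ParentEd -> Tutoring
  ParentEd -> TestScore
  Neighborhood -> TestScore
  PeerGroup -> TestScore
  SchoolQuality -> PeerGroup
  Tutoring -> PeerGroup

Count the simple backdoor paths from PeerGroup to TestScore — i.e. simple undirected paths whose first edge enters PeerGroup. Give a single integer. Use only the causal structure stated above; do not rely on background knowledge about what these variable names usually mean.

2

A backdoor path from PeerGroup to TestScore is any simple undirected path whose first edge points into PeerGroup (i.e. leaves PeerGroup via a parent).
Parents of PeerGroup: {SchoolQuality, Tutoring}.
Enumerating:
  P1: PeerGroup <- SchoolQuality -> ParentEd -> TestScore
  P2: PeerGroup <- Tutoring <- ParentEd -> TestScore
That exhausts the simple backdoor paths. Count: 2.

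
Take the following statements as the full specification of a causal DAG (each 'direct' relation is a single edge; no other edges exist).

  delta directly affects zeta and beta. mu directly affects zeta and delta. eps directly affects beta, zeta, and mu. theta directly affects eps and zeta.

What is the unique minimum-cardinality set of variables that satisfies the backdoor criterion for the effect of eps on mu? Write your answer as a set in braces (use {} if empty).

{}

Variables eligible for adjustment (non-descendants of eps, excluding eps and mu): {theta}.
Backdoor paths from eps to mu:
  P1: eps <- theta -> zeta <- mu
  P2: eps <- theta -> zeta <- delta <- mu
Each backdoor path contains an unconditioned collider, so every path is already blocked with the empty conditioning set:
  P1: blocked at collider zeta (neither it nor any descendant is in the conditioning set).
  P2: blocked at collider zeta (neither it nor any descendant is in the conditioning set).
The empty set is therefore the unique smallest valid set.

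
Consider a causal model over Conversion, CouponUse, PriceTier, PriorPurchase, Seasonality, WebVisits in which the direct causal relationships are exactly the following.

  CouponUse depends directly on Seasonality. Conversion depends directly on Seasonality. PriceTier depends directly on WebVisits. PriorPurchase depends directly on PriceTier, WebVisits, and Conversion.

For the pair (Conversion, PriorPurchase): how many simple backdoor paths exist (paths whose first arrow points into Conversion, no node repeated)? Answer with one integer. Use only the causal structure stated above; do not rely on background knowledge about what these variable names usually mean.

0

A backdoor path from Conversion to PriorPurchase is any simple undirected path whose first edge points into Conversion (i.e. leaves Conversion via a parent).
Parents of Conversion: {Seasonality}.
No simple path from any parent of Conversion reaches PriorPurchase without revisiting Conversion, so there are no backdoor paths.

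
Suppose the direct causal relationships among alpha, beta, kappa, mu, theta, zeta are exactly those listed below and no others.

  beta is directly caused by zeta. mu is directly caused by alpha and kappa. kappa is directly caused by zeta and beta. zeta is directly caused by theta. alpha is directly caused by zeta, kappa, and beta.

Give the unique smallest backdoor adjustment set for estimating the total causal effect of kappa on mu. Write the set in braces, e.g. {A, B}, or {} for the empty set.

Variables eligible for adjustment (non-descendants of kappa, excluding kappa and mu): {beta, theta, zeta}.
Backdoor paths from kappa to mu:
  P1: kappa <- zeta -> beta -> alpha -> mu
  P2: kappa <- zeta -> alpha -> mu
  P3: kappa <- beta <- zeta -> alpha -> mu
  P4: kappa <- beta -> alpha -> mu
The empty set is not sufficient: P1 (kappa <- zeta -> beta -> alpha -> mu) has no collider blocking it and no conditioned non-collider, so it is open.
Try {beta, zeta}:
  P1: blocked at fork node zeta ∈ conditioning set.
  P2: blocked at fork node zeta ∈ conditioning set.
  P3: blocked at chain node beta ∈ conditioning set.
  P4: blocked at fork node beta ∈ conditioning set.
{beta, zeta} contains no descendant of kappa and blocks every backdoor path.
Every element of {beta, zeta} is needed (dropping beta leaves P4 open; dropping zeta leaves P2 open), so no proper subset is valid.
Among all size-2 subsets of the eligible variables, only {beta, zeta} blocks every backdoor path, so it is the unique smallest valid adjustment set.

{beta, zeta}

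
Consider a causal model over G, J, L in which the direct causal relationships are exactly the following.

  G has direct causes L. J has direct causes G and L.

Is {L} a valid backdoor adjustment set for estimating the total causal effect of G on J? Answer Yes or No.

Yes

Backdoor paths from G to J (paths whose first edge points into G):
  P1: G <- L -> J
Condition 1 (no descendant of G in the set): holds — descendants of G are {J}; none are in {L}.
Condition 2 (every backdoor path blocked by {L}):
  P1: blocked at fork node L ∈ conditioning set.
{L} satisfies the backdoor criterion.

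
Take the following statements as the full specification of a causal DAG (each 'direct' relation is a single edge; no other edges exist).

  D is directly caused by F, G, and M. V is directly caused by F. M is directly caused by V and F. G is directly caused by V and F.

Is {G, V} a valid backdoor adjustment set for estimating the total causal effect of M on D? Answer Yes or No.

No

Backdoor paths from M to D (paths whose first edge points into M):
  P1: M <- F -> V -> G -> D
  P2: M <- F -> G -> D
  P3: M <- F -> D
  P4: M <- V <- F -> G -> D
  P5: M <- V <- F -> D
  P6: M <- V -> G <- F -> D
  P7: M <- V -> G -> D
Condition 1 (no descendant of M in the set): holds — descendants of M are {D}; none are in {G, V}.
Condition 2 (every backdoor path blocked by {G, V}):
  P1: blocked at chain node V ∈ conditioning set.
  P2: blocked at chain node G ∈ conditioning set.
  P3: open — no interior node is in the conditioning set.
  P4: blocked at chain node V ∈ conditioning set.
  P5: blocked at chain node V ∈ conditioning set.
  P6: blocked at fork node V ∈ conditioning set.
  P7: blocked at fork node V ∈ conditioning set.
{G, V} does not satisfy the backdoor criterion.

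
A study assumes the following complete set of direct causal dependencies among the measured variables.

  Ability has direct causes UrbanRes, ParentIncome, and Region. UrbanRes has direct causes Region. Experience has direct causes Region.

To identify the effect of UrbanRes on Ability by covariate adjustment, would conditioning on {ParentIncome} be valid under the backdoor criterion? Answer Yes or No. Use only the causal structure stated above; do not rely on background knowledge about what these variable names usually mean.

No

Backdoor paths from UrbanRes to Ability (paths whose first edge points into UrbanRes):
  P1: UrbanRes <- Region -> Ability
Condition 1 (no descendant of UrbanRes in the set): holds — descendants of UrbanRes are {Ability}; none are in {ParentIncome}.
Condition 2 (every backdoor path blocked by {ParentIncome}):
  P1: open — no interior node is in the conditioning set.
{ParentIncome} does not satisfy the backdoor criterion.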